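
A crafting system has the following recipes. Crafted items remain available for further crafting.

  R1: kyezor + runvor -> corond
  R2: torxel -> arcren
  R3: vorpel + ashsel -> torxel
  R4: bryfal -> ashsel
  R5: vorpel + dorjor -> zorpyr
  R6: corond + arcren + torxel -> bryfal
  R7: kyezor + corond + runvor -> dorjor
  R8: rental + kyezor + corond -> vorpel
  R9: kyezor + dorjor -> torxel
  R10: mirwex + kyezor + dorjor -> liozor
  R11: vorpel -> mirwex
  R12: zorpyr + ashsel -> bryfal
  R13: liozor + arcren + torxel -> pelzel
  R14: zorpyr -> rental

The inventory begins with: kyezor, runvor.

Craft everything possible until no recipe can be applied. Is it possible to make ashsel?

Yes

kyezor + runvor -> corond (R1).
Using R7, kyezor, corond, and runvor make dorjor.
kyezor + dorjor -> torxel (R9).
torxel -> arcren (R2).
corond + arcren + torxel -> bryfal (R6).
Using R4, bryfal makes ashsel.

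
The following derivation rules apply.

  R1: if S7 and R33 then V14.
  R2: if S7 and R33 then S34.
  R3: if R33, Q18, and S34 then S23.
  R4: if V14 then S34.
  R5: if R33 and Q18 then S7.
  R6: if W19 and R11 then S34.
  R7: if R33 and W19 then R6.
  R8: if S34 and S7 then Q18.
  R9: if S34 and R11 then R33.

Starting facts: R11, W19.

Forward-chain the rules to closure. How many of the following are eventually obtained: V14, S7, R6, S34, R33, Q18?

3

From W19 and R11, R6 gives S34.
From S34 and R11, R9 gives R33.
From R33 and W19, R7 gives R6.
V14 would need S7 and R33 (R1), but S7 is never established.
S7 would need R33 and Q18 (R5), but Q18 is never established.
R6: reached.
S34: reached.
R33: reached.
Q18 would need S34 and S7 (R8), but S7 is never established.
Reached: R6, S34, and R33 — 3 of the 6.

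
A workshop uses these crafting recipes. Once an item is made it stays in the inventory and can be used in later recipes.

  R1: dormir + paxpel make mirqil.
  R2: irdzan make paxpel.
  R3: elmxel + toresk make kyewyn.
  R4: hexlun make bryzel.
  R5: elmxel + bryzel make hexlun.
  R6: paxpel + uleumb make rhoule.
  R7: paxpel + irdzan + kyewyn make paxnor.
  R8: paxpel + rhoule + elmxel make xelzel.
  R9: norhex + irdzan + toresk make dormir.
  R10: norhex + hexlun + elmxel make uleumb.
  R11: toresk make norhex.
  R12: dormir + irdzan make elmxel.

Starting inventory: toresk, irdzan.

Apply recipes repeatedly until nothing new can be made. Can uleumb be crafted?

No

uleumb would need norhex, hexlun, and elmxel (R10), but hexlun is never obtained.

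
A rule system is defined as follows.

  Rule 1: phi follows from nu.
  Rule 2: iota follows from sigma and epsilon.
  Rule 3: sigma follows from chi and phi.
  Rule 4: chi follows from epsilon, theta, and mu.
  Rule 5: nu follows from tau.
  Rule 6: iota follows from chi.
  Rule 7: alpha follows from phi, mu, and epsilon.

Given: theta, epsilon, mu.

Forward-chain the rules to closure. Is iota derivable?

Yes

epsilon, theta, and mu hold, so chi follows (Rule 4).
From chi, Rule 6 gives iota.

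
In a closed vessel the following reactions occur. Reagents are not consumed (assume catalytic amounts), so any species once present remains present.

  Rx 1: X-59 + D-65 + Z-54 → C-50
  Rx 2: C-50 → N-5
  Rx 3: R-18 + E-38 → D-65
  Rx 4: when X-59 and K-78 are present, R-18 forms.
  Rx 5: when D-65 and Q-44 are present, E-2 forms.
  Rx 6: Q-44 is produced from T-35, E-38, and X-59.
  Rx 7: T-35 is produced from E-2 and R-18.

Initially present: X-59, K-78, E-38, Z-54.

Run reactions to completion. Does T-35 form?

T-35 would need E-2 and R-18 (Rx 7), but E-2 never forms.

No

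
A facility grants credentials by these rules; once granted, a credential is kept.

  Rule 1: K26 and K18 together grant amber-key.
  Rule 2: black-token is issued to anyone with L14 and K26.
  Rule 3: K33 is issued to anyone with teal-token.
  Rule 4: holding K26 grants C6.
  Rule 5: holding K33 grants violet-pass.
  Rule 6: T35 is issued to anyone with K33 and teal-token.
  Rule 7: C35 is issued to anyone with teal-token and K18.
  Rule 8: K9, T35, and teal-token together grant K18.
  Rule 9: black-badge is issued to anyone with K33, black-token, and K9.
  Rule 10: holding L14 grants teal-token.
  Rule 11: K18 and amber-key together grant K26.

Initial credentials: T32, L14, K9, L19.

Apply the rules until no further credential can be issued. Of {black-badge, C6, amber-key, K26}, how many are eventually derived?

0

black-badge would need K33, black-token, and K9 (Rule 9), but black-token is never granted.
C6 would need K26 (Rule 4), but K26 is never granted.
amber-key would need K26 and K18 (Rule 1), but K26 is never granted.
K26 would need K18 and amber-key (Rule 11), but amber-key is never granted.
None of the 4 are reached.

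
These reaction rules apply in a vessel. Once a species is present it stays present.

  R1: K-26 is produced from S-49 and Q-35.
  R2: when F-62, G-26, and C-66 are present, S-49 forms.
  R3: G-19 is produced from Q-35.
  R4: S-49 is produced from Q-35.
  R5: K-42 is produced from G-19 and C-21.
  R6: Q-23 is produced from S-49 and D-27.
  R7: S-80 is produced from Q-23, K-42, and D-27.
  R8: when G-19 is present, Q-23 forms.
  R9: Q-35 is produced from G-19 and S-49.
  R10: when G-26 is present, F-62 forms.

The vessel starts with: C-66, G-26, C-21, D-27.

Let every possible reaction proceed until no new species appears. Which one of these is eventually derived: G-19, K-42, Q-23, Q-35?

Q-23

G-26 present → F-62 forms (R10).
F-62, G-26, and C-66 present → S-49 forms (R2).
S-49 and D-27 present → Q-23 forms (R6).
G-19 would need Q-35 (R3), but Q-35 never forms. Q-35 would need G-19 and S-49 (R9), but G-19 never forms. K-42 would need G-19 and C-21 (R5), but G-19 never forms.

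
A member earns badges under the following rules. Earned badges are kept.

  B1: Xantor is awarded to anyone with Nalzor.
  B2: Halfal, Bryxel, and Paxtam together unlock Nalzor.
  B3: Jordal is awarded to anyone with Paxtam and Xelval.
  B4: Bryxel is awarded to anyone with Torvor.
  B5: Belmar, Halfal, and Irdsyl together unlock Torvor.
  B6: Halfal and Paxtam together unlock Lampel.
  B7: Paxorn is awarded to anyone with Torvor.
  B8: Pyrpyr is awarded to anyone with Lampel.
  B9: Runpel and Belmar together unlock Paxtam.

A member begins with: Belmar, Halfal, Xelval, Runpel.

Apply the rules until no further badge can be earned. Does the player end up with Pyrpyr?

With Runpel and Belmar, Paxtam is earned (B9).
With Halfal and Paxtam, Lampel is earned (B6).
With Lampel, Pyrpyr is earned (B8).

Yes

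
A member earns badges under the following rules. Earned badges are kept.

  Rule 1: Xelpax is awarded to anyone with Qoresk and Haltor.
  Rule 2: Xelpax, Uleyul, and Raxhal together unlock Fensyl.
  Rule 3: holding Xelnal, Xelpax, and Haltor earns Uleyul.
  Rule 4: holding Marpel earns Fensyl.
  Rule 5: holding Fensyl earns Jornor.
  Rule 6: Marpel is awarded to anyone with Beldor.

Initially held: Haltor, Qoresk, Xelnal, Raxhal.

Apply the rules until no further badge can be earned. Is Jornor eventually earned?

Yes

With Qoresk and Haltor, Xelpax is earned (Rule 1).
With Xelnal, Xelpax, and Haltor, Uleyul is earned (Rule 3).
With Xelpax, Uleyul, and Raxhal, Fensyl is earned (Rule 2).
With Fensyl, Jornor is earned (Rule 5).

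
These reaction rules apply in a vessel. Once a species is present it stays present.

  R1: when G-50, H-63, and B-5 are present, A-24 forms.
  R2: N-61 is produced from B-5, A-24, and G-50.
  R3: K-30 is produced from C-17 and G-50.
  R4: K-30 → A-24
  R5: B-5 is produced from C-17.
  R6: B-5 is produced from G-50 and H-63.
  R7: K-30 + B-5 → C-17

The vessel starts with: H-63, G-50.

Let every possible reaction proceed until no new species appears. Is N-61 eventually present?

G-50 and H-63 present → B-5 forms (R6).
G-50, H-63, and B-5 present → A-24 forms (R1).
B-5, A-24, and G-50 present → N-61 forms (R2).

Yes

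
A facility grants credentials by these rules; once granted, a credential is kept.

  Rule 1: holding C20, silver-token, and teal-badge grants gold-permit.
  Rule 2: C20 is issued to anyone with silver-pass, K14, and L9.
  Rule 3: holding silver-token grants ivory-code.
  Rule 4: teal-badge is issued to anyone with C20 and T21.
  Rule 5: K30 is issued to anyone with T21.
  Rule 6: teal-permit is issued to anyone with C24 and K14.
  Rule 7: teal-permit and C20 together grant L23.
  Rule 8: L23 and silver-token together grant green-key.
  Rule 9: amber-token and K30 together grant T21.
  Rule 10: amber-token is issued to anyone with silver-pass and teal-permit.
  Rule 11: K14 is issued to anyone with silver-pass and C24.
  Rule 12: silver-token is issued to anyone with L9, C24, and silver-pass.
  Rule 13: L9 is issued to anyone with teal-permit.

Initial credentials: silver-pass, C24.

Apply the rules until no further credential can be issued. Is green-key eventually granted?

Holding silver-pass and C24 grants K14 (Rule 11).
Holding C24 and K14 grants teal-permit (Rule 6).
Holding teal-permit grants L9 (Rule 13).
Holding L9, C24, and silver-pass grants silver-token (Rule 12).
Holding silver-pass, K14, and L9 grants C20 (Rule 2).
Holding teal-permit and C20 grants L23 (Rule 7).
Holding L23 and silver-token grants green-key (Rule 8).

Yes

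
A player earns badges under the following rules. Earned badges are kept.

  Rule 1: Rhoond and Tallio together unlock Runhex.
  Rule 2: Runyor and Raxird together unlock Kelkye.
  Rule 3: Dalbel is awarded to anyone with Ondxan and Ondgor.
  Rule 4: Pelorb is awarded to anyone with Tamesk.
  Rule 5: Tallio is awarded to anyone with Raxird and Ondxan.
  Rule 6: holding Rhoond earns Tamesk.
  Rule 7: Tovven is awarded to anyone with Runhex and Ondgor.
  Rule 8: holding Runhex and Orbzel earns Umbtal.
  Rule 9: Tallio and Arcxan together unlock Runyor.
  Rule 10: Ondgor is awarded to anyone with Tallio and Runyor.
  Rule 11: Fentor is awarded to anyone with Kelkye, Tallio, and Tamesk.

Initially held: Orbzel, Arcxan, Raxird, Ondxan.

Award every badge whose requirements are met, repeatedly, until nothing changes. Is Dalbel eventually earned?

Yes

With Raxird and Ondxan, Tallio is earned (Rule 5).
With Tallio and Arcxan, Runyor is earned (Rule 9).
With Tallio and Runyor, Ondgor is earned (Rule 10).
With Ondxan and Ondgor, Dalbel is earned (Rule 3).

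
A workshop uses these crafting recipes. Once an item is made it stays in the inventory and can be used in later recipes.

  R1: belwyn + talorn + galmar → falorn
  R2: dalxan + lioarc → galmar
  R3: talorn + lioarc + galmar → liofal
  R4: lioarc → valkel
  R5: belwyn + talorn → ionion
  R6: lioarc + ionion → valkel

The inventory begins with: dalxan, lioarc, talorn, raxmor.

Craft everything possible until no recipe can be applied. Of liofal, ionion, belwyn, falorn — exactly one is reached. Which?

liofal

dalxan + lioarc → galmar (R2).
Using R3, talorn, lioarc, and galmar make liofal.
falorn would need belwyn, talorn, and galmar (R1), but belwyn is never obtained. No rule produces belwyn, and it is not given. ionion would need belwyn and talorn (R5), but belwyn is never obtained.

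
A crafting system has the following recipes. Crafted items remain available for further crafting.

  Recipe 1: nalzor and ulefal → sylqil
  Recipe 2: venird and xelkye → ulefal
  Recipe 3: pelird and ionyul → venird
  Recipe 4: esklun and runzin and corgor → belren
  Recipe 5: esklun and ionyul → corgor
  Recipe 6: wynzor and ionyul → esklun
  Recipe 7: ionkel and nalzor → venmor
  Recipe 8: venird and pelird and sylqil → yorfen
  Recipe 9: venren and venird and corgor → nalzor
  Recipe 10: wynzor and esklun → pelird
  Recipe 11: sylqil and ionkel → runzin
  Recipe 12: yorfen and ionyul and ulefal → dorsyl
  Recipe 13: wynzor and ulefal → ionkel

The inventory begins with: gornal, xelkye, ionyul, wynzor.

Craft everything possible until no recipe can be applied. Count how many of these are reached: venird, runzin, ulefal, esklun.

3

Using Recipe 6, wynzor and ionyul make esklun.
wynzor and esklun → pelird (Recipe 10).
pelird and ionyul → venird (Recipe 3).
Using Recipe 2, venird and xelkye make ulefal.
venird: reached.
runzin would need sylqil and ionkel (Recipe 11), but sylqil is never obtained.
ulefal: reached.
esklun: reached.
Reached: venird, ulefal, and esklun — 3 of the 4.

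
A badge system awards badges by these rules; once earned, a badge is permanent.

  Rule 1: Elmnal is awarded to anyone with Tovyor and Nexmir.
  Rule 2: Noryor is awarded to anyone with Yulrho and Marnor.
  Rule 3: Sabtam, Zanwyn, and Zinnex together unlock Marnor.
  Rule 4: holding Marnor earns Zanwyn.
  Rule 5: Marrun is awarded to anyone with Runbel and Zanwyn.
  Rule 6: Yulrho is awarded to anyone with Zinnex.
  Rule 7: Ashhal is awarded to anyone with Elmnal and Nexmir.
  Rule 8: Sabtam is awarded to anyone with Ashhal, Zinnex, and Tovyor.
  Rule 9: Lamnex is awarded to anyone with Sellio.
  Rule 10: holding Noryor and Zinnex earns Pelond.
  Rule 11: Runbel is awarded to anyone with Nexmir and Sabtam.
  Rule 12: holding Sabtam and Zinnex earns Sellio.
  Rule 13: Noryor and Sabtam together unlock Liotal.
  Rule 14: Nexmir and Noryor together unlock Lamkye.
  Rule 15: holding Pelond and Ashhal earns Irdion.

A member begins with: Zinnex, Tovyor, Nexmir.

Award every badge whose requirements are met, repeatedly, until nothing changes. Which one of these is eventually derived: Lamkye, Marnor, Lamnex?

With Tovyor and Nexmir, Elmnal is earned (Rule 1).
With Elmnal and Nexmir, Ashhal is earned (Rule 7).
With Ashhal, Zinnex, and Tovyor, Sabtam is earned (Rule 8).
With Sabtam and Zinnex, Sellio is earned (Rule 12).
With Sellio, Lamnex is earned (Rule 9).
Marnor would need Sabtam, Zanwyn, and Zinnex (Rule 3), but Zanwyn is never earned. Lamkye would need Nexmir and Noryor (Rule 14), but Noryor is never earned.

Lamnex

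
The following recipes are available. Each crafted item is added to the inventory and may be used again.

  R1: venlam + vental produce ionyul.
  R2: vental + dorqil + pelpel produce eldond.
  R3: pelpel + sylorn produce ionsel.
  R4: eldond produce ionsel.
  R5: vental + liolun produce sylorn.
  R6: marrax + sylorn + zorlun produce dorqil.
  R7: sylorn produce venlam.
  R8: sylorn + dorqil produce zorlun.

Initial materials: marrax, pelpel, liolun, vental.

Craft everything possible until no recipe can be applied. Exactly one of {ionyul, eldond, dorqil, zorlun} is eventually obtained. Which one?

Using R5, vental and liolun make sylorn.
sylorn → venlam (R7).
venlam + vental → ionyul (R1).
eldond would need vental, dorqil, and pelpel (R2), but dorqil is never obtained. zorlun would need sylorn and dorqil (R8), but dorqil is never obtained. dorqil would need marrax, sylorn, and zorlun (R6), but zorlun is never obtained.

ionyul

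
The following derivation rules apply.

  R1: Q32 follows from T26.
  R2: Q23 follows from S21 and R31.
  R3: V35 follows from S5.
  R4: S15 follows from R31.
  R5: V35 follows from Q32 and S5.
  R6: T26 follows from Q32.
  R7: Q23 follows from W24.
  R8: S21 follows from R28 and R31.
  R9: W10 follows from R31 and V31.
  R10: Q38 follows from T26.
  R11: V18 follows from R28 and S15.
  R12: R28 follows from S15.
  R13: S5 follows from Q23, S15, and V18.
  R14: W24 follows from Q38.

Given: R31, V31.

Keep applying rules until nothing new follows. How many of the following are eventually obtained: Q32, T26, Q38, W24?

Q32 would need T26 (R1), but T26 is never established.
T26 would need Q32 (R6), but Q32 is never established.
Q38 would need T26 (R10), but T26 is never established.
W24 would need Q38 (R14), but Q38 is never established.
None of the 4 are reached.

0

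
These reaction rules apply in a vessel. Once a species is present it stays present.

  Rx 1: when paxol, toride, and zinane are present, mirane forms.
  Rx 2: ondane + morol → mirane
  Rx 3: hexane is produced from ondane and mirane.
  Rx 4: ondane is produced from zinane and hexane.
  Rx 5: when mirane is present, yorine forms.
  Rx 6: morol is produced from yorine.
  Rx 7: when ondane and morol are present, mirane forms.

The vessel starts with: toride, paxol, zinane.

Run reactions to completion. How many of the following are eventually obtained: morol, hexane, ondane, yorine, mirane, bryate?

3

paxol, toride, and zinane present → mirane forms (Rx 1).
mirane present → yorine forms (Rx 5).
yorine present → morol forms (Rx 6).
morol: reached.
hexane would need ondane and mirane (Rx 3), but ondane never forms.
ondane would need zinane and hexane (Rx 4), but hexane never forms.
yorine: reached.
mirane: reached.
No rule produces bryate, and it is not given.
Reached: morol, yorine, and mirane — 3 of the 6.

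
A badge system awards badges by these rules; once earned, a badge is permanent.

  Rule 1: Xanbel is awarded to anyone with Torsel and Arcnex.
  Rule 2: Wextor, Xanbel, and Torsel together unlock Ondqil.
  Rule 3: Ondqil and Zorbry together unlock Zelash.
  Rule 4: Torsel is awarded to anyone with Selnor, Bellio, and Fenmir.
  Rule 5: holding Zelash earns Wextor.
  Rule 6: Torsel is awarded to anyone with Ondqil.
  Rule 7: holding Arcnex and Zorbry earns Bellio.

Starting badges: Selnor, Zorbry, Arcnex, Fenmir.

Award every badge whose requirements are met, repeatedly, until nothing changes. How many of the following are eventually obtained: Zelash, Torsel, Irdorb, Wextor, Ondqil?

1

With Arcnex and Zorbry, Bellio is earned (Rule 7).
With Selnor, Bellio, and Fenmir, Torsel is earned (Rule 4).
Zelash would need Ondqil and Zorbry (Rule 3), but Ondqil is never earned.
Torsel: reached.
No rule produces Irdorb, and it is not given.
Wextor would need Zelash (Rule 5), but Zelash is never earned.
Ondqil would need Wextor, Xanbel, and Torsel (Rule 2), but Wextor is never earned.
Reached: Torsel — 1 of the 5.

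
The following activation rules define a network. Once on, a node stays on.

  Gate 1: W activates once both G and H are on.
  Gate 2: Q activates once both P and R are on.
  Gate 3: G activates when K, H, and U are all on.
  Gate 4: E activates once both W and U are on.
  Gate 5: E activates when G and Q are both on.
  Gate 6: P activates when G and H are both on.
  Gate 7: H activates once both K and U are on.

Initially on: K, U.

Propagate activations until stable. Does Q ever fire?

No

Q would need P and R (Gate 2), but R never turns on.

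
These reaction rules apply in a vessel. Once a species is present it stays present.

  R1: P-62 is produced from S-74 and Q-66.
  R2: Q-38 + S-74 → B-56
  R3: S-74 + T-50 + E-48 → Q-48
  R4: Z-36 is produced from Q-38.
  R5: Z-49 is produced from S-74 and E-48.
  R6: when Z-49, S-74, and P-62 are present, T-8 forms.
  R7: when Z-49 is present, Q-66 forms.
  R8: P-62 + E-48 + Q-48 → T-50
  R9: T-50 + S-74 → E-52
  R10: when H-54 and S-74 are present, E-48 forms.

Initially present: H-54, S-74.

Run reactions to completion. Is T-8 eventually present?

Yes

H-54 and S-74 present → E-48 forms (R10).
S-74 and E-48 present → Z-49 forms (R5).
Z-49 present → Q-66 forms (R7).
S-74 and Q-66 present → P-62 forms (R1).
Z-49, S-74, and P-62 present → T-8 forms (R6).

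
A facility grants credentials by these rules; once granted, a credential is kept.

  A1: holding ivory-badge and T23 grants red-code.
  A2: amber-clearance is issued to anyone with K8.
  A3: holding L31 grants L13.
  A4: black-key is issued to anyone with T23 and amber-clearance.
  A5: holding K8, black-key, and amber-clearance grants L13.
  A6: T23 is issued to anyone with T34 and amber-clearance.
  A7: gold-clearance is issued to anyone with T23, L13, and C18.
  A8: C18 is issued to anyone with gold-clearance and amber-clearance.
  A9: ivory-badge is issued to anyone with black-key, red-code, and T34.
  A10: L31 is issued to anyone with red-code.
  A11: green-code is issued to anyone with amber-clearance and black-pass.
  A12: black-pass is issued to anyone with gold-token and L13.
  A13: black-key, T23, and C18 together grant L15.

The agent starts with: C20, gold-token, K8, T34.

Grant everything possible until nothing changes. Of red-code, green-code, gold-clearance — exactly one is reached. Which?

Holding K8 grants amber-clearance (A2).
Holding T34 and amber-clearance grants T23 (A6).
Holding T23 and amber-clearance grants black-key (A4).
Holding K8, black-key, and amber-clearance grants L13 (A5).
Holding gold-token and L13 grants black-pass (A12).
Holding amber-clearance and black-pass grants green-code (A11).
red-code would need ivory-badge and T23 (A1), but ivory-badge is never granted. gold-clearance would need T23, L13, and C18 (A7), but C18 is never granted.

green-code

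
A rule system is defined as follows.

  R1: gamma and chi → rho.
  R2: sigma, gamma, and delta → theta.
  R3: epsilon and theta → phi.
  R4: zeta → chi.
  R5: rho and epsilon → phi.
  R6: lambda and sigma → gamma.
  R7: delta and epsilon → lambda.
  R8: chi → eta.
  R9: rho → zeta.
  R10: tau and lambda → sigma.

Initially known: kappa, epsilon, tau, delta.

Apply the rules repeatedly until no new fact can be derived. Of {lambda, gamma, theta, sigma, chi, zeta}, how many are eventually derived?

delta and epsilon hold, so lambda follows (R7).
From tau and lambda, R10 gives sigma.
From lambda and sigma, R6 gives gamma.
From sigma, gamma, and delta, R2 gives theta.
lambda: reached.
gamma: reached.
theta: reached.
sigma: reached.
chi would need zeta (R4), but zeta is never established.
zeta would need rho (R9), but rho is never established.
Reached: lambda, gamma, theta, and sigma — 4 of the 6.

4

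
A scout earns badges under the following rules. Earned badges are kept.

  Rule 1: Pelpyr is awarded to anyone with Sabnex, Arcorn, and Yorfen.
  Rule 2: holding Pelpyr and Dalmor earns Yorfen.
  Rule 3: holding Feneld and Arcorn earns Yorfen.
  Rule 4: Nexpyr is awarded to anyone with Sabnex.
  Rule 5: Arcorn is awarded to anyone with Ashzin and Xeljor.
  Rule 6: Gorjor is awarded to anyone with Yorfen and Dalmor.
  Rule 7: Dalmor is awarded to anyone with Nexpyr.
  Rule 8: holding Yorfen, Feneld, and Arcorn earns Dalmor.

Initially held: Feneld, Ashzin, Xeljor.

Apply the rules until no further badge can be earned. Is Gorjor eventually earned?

Yes

With Ashzin and Xeljor, Arcorn is earned (Rule 5).
With Feneld and Arcorn, Yorfen is earned (Rule 3).
With Yorfen, Feneld, and Arcorn, Dalmor is earned (Rule 8).
With Yorfen and Dalmor, Gorjor is earned (Rule 6).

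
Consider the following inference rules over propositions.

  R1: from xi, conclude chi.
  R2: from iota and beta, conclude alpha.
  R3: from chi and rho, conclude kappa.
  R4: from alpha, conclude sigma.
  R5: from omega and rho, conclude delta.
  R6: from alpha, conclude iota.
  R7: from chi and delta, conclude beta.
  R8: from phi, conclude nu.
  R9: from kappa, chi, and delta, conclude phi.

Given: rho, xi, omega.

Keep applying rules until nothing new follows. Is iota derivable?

No

iota would need alpha (R6), but alpha is never established.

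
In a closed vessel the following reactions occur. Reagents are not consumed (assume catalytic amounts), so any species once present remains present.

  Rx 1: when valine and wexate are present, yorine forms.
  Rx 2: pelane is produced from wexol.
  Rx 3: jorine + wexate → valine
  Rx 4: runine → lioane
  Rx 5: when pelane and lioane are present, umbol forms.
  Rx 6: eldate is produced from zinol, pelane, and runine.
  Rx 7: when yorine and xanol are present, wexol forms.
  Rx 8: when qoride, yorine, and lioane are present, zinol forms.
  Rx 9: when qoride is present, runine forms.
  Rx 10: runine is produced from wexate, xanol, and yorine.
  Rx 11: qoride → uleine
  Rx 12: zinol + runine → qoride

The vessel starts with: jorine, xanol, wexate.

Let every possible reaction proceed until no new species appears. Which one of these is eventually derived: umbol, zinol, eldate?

jorine and wexate present → valine forms (Rx 3).
valine and wexate present → yorine forms (Rx 1).
wexate, xanol, and yorine present → runine forms (Rx 10).
yorine and xanol present → wexol forms (Rx 7).
wexol present → pelane forms (Rx 2).
runine present → lioane forms (Rx 4).
pelane and lioane present → umbol forms (Rx 5).
zinol would need qoride, yorine, and lioane (Rx 8), but qoride never forms. eldate would need zinol, pelane, and runine (Rx 6), but zinol never forms.

umbol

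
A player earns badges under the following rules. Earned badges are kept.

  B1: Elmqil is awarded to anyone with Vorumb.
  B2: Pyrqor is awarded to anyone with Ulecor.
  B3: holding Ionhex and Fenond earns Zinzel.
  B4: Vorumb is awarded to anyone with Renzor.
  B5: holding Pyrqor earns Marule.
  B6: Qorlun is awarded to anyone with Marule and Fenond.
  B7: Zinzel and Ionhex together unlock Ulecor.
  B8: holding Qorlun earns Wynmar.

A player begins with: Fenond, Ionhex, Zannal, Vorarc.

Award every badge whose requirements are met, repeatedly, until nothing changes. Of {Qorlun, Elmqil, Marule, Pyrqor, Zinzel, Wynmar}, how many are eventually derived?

With Ionhex and Fenond, Zinzel is earned (B3).
With Zinzel and Ionhex, Ulecor is earned (B7).
With Ulecor, Pyrqor is earned (B2).
With Pyrqor, Marule is earned (B5).
With Marule and Fenond, Qorlun is earned (B6).
With Qorlun, Wynmar is earned (B8).
Qorlun: reached.
Elmqil would need Vorumb (B1), but Vorumb is never earned.
Marule: reached.
Pyrqor: reached.
Zinzel: reached.
Wynmar: reached.
Reached: Qorlun, Marule, Pyrqor, Zinzel, and Wynmar — 5 of the 6.

5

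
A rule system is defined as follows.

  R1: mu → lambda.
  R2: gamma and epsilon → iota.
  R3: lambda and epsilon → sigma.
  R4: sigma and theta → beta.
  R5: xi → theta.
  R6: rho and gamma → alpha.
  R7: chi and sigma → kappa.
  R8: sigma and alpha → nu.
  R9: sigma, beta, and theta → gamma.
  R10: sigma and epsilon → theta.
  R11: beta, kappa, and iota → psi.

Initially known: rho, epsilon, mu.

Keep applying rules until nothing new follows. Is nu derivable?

Yes

mu holds, so lambda follows (R1).
From lambda and epsilon, R3 gives sigma.
From sigma and epsilon, R10 gives theta.
From sigma and theta, R4 gives beta.
From sigma, beta, and theta, R9 gives gamma.
From rho and gamma, R6 gives alpha.
sigma and alpha hold, so nu follows (R8).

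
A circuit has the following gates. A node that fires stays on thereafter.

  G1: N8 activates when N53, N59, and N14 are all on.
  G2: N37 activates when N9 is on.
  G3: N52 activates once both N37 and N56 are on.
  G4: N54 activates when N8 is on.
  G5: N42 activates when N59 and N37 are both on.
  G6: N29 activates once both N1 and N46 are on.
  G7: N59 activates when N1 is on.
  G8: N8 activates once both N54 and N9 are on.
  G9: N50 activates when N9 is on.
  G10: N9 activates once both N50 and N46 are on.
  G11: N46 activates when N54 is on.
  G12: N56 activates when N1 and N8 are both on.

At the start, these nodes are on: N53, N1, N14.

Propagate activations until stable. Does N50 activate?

No

N50 would need N9 (G9), but N9 never turns on.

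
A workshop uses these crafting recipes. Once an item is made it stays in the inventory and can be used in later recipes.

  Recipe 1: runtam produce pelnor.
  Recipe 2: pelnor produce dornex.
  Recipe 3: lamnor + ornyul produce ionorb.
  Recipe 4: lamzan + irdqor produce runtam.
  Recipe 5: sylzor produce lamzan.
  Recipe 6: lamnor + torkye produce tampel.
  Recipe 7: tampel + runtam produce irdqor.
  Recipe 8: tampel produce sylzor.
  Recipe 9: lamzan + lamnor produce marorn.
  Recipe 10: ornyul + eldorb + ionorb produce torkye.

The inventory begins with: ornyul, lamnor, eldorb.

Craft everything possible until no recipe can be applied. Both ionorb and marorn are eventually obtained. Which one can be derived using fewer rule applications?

ionorb: lamnor + ornyul → ionorb (Recipe 3). [1 rule application]
marorn: Using Recipe 3, lamnor and ornyul make ionorb. Using Recipe 10, ornyul, eldorb, and ionorb make torkye. lamnor + torkye → tampel (Recipe 6). Using Recipe 8, tampel makes sylzor. Using Recipe 5, sylzor makes lamzan. Using Recipe 9, lamzan and lamnor make marorn. [6 rule applications]
ionorb needs fewer.

ionorb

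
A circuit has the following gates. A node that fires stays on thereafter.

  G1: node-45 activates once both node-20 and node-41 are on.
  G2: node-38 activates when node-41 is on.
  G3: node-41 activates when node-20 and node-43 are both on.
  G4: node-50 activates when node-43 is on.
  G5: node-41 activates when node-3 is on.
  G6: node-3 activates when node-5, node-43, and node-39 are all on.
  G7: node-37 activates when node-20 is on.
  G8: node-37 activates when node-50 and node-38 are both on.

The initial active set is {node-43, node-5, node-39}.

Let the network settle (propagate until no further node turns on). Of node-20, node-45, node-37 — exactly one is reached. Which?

node-5, node-43, and node-39 are on, so node-3 activates (G6).
node-43 is on, so node-50 activates (G4).
node-3 is on, so node-41 activates (G5).
node-41 is on, so node-38 activates (G2).
node-50 and node-38 are on, so node-37 activates (G8).
node-45 would need node-20 and node-41 (G1), but node-20 never turns on. No rule produces node-20, and it is not given.

node-37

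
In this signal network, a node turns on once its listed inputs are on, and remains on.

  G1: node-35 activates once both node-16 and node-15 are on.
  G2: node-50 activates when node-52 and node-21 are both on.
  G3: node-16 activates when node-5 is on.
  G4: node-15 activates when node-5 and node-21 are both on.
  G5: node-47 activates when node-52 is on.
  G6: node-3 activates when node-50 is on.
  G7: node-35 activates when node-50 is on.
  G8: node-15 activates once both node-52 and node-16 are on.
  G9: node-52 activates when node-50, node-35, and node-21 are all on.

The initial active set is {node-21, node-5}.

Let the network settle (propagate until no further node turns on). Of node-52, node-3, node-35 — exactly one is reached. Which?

node-5 and node-21 are on, so node-15 activates (G4).
G3: node-5 on → node-16 on.
node-16 and node-15 are on, so node-35 activates (G1).
node-3 would need node-50 (G6), but node-50 never turns on. node-52 would need node-50, node-35, and node-21 (G9), but node-50 never turns on.

node-35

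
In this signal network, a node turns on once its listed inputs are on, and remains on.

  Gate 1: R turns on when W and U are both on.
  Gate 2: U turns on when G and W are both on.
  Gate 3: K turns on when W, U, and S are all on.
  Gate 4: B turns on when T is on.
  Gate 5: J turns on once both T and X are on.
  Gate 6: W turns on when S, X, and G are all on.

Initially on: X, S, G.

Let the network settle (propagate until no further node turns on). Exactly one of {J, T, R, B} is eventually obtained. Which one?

R

Gate 6: S, X, and G on → W on.
Gate 2: G and W on → U on.
W and U are on, so R turns on (Gate 1).
B would need T (Gate 4), but T never turns on. J would need T and X (Gate 5), but T never turns on. No rule produces T, and it is not given.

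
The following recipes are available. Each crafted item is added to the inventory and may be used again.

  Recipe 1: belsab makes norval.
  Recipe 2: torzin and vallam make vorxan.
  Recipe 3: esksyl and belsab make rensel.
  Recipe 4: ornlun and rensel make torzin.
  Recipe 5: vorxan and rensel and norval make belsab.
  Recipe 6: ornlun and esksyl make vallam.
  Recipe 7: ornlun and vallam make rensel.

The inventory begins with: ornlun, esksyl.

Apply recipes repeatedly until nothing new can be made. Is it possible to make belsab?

No

belsab would need vorxan, rensel, and norval (Recipe 5), but norval is never obtained.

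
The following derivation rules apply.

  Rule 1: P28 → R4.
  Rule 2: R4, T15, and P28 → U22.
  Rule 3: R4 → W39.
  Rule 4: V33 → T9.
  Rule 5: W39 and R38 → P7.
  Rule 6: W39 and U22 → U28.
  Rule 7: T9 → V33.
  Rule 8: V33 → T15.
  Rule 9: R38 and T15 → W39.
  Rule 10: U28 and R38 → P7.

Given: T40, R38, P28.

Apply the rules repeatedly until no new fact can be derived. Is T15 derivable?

T15 would need V33 (Rule 8), but V33 is never established.

No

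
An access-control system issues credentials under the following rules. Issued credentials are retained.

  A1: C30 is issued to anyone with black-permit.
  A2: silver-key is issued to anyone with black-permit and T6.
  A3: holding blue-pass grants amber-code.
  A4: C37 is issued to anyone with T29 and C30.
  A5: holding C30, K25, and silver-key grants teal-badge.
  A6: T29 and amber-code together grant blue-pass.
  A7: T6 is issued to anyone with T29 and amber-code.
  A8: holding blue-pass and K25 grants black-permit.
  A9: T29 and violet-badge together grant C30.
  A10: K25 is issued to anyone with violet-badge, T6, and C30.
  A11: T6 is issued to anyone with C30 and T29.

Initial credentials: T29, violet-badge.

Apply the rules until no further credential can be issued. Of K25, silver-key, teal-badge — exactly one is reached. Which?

Holding T29 and violet-badge grants C30 (A9).
Holding C30 and T29 grants T6 (A11).
Holding violet-badge, T6, and C30 grants K25 (A10).
teal-badge would need C30, K25, and silver-key (A5), but silver-key is never granted. silver-key would need black-permit and T6 (A2), but black-permit is never granted.

K25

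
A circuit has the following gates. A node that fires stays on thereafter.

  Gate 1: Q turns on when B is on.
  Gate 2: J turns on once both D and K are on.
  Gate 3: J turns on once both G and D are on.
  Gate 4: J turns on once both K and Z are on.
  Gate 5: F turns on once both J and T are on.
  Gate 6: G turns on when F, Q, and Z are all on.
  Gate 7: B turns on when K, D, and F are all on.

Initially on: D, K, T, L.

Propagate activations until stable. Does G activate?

No

G would need F, Q, and Z (Gate 6), but Z never turns on.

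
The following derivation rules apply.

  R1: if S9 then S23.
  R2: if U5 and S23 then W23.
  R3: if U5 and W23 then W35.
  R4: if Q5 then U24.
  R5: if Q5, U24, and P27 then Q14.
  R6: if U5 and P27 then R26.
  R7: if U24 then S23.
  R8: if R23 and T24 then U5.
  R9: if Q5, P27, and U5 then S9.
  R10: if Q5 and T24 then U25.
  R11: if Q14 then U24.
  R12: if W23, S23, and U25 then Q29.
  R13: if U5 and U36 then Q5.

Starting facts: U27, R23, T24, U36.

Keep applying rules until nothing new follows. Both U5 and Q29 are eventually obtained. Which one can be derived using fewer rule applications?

U5: R23 and T24 hold, so U5 follows (R8). [1 rule application]
Q29: From R23 and T24, R8 gives U5. U5 and U36 hold, so Q5 follows (R13). From Q5 and T24, R10 gives U25. From Q5, R4 gives U24. From U24, R7 gives S23. From U5 and S23, R2 gives W23. W23, S23, and U25 hold, so Q29 follows (R12). [7 rule applications]
U5 needs fewer.

U5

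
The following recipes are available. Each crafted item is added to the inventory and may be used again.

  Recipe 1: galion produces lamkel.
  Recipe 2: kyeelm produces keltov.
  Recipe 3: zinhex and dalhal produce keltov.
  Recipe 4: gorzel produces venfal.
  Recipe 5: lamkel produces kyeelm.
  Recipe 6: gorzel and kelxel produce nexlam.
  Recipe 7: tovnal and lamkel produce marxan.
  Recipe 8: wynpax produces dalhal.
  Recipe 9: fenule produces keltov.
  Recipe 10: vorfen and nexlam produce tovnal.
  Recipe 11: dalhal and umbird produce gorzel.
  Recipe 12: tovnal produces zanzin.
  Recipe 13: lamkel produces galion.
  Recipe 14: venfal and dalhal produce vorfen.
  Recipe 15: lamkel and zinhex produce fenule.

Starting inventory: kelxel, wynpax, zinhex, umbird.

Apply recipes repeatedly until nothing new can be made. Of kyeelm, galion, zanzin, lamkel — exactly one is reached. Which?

Using Recipe 8, wynpax makes dalhal.
dalhal and umbird → gorzel (Recipe 11).
gorzel → venfal (Recipe 4).
Using Recipe 6, gorzel and kelxel make nexlam.
venfal and dalhal → vorfen (Recipe 14).
vorfen and nexlam → tovnal (Recipe 10).
Using Recipe 12, tovnal makes zanzin.
kyeelm would need lamkel (Recipe 5), but lamkel is never obtained. galion would need lamkel (Recipe 13), but lamkel is never obtained. lamkel would need galion (Recipe 1), but galion is never obtained.

zanzin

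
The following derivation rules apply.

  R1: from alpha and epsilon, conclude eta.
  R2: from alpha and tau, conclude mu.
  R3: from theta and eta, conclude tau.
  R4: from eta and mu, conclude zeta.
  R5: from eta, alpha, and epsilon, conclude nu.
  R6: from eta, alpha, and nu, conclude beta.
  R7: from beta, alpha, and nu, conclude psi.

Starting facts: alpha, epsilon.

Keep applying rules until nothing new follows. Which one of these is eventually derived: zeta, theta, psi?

alpha and epsilon hold, so eta follows (R1).
From eta, alpha, and epsilon, R5 gives nu.
eta, alpha, and nu hold, so beta follows (R6).
From beta, alpha, and nu, R7 gives psi.
No rule produces theta, and it is not given. zeta would need eta and mu (R4), but mu is never established.

psi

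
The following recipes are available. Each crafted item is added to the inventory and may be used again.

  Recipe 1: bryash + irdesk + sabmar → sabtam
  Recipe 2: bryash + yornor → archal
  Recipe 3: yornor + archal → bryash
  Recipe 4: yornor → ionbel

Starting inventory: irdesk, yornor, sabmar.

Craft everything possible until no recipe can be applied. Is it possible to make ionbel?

Yes

yornor → ionbel (Recipe 4).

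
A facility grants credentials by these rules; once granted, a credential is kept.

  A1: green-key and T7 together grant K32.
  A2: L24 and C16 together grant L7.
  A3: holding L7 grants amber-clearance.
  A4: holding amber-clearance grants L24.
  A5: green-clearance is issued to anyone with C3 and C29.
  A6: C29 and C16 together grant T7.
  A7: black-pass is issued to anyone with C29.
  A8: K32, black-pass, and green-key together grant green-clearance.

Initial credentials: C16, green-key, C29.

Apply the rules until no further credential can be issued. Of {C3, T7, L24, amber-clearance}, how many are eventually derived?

Holding C29 and C16 grants T7 (A6).
No rule produces C3, and it is not given.
T7: reached.
L24 would need amber-clearance (A4), but amber-clearance is never granted.
amber-clearance would need L7 (A3), but L7 is never granted.
Reached: T7 — 1 of the 4.

1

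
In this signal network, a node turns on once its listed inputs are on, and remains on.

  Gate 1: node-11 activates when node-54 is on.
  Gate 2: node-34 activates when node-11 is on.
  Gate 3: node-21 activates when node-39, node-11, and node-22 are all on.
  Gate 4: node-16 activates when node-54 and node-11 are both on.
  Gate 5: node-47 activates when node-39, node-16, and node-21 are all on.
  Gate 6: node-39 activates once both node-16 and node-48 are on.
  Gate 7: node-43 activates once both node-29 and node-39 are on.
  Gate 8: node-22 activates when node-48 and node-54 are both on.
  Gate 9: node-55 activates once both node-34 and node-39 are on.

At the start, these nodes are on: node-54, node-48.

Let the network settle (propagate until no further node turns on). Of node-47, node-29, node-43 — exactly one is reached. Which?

Gate 8: node-48 and node-54 on → node-22 on.
Gate 1: node-54 on → node-11 on.
node-54 and node-11 are on, so node-16 activates (Gate 4).
node-16 and node-48 are on, so node-39 activates (Gate 6).
Gate 3: node-39, node-11, and node-22 on → node-21 on.
node-39, node-16, and node-21 are on, so node-47 activates (Gate 5).
node-43 would need node-29 and node-39 (Gate 7), but node-29 never turns on. No rule produces node-29, and it is not given.

node-47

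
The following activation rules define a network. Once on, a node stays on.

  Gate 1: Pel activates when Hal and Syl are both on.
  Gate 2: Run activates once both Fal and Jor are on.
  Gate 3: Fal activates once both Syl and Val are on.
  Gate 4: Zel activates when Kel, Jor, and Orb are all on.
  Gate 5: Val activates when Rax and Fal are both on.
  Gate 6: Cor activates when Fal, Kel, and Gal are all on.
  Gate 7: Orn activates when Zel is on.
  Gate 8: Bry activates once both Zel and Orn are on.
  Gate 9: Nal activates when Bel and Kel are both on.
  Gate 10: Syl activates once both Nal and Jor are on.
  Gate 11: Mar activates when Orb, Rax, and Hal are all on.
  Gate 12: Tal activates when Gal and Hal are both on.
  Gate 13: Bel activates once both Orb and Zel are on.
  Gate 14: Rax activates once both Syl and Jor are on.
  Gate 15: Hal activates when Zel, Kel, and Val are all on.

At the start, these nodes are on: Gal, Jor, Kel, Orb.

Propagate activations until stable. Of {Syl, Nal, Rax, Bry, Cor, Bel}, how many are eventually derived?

Kel, Jor, and Orb are on, so Zel activates (Gate 4).
Gate 13: Orb and Zel on → Bel on.
Gate 7: Zel on → Orn on.
Bel and Kel are on, so Nal activates (Gate 9).
Gate 8: Zel and Orn on → Bry on.
Nal and Jor are on, so Syl activates (Gate 10).
Syl and Jor are on, so Rax activates (Gate 14).
Syl: reached.
Nal: reached.
Rax: reached.
Bry: reached.
Cor would need Fal, Kel, and Gal (Gate 6), but Fal never turns on.
Bel: reached.
Reached: Syl, Nal, Rax, Bry, and Bel — 5 of the 6.

5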